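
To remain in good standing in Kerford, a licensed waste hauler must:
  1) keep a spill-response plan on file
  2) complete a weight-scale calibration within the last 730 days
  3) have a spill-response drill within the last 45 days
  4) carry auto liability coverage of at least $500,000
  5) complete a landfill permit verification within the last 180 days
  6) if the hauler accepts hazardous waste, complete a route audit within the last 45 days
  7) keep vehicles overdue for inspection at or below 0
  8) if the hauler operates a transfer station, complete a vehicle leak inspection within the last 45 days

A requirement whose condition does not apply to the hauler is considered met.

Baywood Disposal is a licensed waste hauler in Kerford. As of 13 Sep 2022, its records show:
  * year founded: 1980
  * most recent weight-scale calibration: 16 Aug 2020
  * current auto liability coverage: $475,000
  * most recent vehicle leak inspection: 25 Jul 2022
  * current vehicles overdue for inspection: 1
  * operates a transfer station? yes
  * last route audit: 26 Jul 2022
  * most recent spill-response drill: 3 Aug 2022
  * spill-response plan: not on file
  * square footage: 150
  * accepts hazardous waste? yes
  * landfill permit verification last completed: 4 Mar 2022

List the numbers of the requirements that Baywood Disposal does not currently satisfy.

1. spill-response plan absent → not met
2. weight-scale calibration 758 days ago vs limit 730 → not met
3. spill-response drill 41 days ago vs limit 45 → met
4. auto liability coverage $475,000 < $500,000 → not met
5. landfill permit verification 193 days ago vs limit 180 → not met
6. condition 'accepts hazardous waste' holds; route audit 49 days ago vs limit 45 → not met
7. vehicles overdue for inspection 1 > 0 → not met
8. condition 'operates a transfer station' holds; vehicle leak inspection 50 days ago vs limit 45 → not met
Not met: 1, 2, 4, 5, 6, 7, 8

1, 2, 4, 5, 6, 7, 8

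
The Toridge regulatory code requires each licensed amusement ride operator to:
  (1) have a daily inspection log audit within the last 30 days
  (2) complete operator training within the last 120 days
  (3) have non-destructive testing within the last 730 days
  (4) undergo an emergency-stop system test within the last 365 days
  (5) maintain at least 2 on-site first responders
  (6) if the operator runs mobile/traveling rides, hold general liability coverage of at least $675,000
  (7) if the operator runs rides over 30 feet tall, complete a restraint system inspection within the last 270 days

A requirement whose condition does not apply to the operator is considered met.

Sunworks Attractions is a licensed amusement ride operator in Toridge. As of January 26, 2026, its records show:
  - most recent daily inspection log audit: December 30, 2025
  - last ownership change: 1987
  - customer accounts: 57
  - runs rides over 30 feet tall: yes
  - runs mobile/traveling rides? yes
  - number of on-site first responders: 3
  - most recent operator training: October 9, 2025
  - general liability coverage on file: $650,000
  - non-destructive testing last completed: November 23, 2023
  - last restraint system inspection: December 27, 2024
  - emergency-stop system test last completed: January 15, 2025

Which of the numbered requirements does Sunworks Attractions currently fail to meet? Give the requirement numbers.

1. daily inspection log audit 27 days ago vs limit 30 → met
2. operator training 109 days ago vs limit 120 → met
3. non-destructive testing 795 days ago vs limit 730 → not met
4. emergency-stop system test 376 days ago vs limit 365 → not met
5. on-site first responders 3 ≥ 2 → met
6. condition 'runs mobile/traveling rides' holds; general liability coverage $650,000 < $675,000 → not met
7. condition 'runs rides over 30 feet tall' holds; restraint system inspection 395 days ago vs limit 270 → not met
Not met: 3, 4, 6, 7

3, 4, 6, 7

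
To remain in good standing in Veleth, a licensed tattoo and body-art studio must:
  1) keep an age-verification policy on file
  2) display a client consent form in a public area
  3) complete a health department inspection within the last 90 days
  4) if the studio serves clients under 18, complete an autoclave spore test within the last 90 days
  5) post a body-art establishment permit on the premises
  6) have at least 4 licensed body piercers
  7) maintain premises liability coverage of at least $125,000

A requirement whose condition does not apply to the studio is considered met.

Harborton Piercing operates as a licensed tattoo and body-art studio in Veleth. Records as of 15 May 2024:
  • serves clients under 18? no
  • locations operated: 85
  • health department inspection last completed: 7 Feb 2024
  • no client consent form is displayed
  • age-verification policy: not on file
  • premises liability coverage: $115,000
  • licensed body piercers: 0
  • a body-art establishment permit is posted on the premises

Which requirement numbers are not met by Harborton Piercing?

1, 2, 3, 6, 7

1. age-verification policy absent → not met
2. client consent form absent → not met
3. health department inspection 98 days ago vs limit 90 → not met
4. condition 'serves clients under 18' does not hold → requirement n/a → met
5. body-art establishment permit present → met
6. licensed body piercers 0 < 4 → not met
7. premises liability coverage $115,000 < $125,000 → not met
Not met: 1, 2, 3, 6, 7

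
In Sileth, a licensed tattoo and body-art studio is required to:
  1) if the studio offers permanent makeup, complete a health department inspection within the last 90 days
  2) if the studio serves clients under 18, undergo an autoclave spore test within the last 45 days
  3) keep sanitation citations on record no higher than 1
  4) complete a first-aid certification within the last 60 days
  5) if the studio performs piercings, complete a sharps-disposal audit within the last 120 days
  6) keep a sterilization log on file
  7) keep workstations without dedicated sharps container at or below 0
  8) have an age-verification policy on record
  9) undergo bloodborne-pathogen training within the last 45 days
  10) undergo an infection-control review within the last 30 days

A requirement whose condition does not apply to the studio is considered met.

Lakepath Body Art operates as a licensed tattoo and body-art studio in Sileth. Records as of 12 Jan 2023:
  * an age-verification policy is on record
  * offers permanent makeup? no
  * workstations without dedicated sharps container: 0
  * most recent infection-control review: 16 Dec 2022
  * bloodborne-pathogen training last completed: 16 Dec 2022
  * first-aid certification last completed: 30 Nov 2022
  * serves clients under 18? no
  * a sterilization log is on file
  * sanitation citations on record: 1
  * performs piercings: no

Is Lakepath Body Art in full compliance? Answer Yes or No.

Yes

1. condition 'offers permanent makeup' does not hold → requirement n/a → met
2. condition 'serves clients under 18' does not hold → requirement n/a → met
3. sanitation citations on record 1 ≤ 1 → met
4. first-aid certification 43 days ago vs limit 60 → met
5. condition 'performs piercings' does not hold → requirement n/a → met
6. sterilization log present → met
7. workstations without dedicated sharps container 0 ≤ 0 → met
8. age-verification policy present → met
9. bloodborne-pathogen training 27 days ago vs limit 45 → met
10. infection-control review 27 days ago vs limit 30 → met
All met.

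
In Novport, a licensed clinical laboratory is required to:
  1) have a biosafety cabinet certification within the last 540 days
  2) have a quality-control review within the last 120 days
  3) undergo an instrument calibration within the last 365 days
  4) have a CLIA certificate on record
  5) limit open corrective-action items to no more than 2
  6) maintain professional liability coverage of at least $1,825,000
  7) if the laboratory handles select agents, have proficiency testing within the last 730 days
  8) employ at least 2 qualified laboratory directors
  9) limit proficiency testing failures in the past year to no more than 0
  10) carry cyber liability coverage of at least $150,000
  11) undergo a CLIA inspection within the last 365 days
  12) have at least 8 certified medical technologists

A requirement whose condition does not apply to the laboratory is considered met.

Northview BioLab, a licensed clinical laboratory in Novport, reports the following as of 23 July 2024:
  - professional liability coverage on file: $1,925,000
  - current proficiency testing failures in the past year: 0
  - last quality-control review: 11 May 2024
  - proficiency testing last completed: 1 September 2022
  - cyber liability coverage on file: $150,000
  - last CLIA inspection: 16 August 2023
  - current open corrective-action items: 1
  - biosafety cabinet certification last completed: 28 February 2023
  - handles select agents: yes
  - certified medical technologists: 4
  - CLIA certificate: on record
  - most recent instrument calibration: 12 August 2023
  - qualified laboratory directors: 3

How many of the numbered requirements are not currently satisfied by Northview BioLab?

1. biosafety cabinet certification 511 days ago vs limit 540 → met
2. quality-control review 73 days ago vs limit 120 → met
3. instrument calibration 346 days ago vs limit 365 → met
4. CLIA certificate present → met
5. open corrective-action items 1 ≤ 2 → met
6. professional liability coverage $1,925,000 ≥ $1,825,000 → met
7. condition 'handles select agents' holds; proficiency testing 691 days ago vs limit 730 → met
8. qualified laboratory directors 3 ≥ 2 → met
9. proficiency testing failures in the past year 0 ≤ 0 → met
10. cyber liability coverage $150,000 ≥ $150,000 → met
11. CLIA inspection 342 days ago vs limit 365 → met
12. certified medical technologists 4 < 8 → not met
Not met: 1 of 12

1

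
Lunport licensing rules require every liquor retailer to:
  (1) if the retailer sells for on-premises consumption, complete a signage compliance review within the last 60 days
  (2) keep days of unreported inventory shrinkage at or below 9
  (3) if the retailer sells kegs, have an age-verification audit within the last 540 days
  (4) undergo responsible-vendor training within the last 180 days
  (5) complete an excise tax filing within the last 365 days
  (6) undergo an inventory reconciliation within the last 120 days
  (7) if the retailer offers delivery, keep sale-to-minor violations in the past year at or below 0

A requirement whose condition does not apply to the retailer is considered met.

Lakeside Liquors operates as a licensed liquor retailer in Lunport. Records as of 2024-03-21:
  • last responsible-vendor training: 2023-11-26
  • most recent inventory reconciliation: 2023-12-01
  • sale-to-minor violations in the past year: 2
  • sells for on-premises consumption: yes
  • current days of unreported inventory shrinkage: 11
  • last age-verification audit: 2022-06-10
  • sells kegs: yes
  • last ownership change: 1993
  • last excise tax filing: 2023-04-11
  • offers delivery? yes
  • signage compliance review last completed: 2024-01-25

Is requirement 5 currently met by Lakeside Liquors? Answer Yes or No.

5. excise tax filing 345 days ago vs limit 365 → met

Yes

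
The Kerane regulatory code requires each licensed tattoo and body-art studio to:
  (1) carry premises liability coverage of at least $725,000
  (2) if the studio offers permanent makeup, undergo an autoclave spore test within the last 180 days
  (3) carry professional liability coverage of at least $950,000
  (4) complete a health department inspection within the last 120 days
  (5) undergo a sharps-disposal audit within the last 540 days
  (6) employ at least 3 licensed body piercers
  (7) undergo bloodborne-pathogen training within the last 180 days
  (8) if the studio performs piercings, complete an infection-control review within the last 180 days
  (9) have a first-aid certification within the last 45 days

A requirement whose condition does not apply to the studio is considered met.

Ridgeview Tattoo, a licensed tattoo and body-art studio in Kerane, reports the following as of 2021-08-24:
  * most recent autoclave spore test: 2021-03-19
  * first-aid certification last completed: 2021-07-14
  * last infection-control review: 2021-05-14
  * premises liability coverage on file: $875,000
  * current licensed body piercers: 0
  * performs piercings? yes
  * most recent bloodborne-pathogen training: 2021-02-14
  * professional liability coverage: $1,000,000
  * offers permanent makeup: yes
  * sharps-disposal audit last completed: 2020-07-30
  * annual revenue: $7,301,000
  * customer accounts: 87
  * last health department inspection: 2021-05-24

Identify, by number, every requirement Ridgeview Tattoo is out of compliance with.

6, 7

1. premises liability coverage $875,000 ≥ $725,000 → met
2. condition 'offers permanent makeup' holds; autoclave spore test 158 days ago vs limit 180 → met
3. professional liability coverage $1,000,000 ≥ $950,000 → met
4. health department inspection 92 days ago vs limit 120 → met
5. sharps-disposal audit 390 days ago vs limit 540 → met
6. licensed body piercers 0 < 3 → not met
7. bloodborne-pathogen training 191 days ago vs limit 180 → not met
8. condition 'performs piercings' holds; infection-control review 102 days ago vs limit 180 → met
9. first-aid certification 41 days ago vs limit 45 → met
Not met: 6, 7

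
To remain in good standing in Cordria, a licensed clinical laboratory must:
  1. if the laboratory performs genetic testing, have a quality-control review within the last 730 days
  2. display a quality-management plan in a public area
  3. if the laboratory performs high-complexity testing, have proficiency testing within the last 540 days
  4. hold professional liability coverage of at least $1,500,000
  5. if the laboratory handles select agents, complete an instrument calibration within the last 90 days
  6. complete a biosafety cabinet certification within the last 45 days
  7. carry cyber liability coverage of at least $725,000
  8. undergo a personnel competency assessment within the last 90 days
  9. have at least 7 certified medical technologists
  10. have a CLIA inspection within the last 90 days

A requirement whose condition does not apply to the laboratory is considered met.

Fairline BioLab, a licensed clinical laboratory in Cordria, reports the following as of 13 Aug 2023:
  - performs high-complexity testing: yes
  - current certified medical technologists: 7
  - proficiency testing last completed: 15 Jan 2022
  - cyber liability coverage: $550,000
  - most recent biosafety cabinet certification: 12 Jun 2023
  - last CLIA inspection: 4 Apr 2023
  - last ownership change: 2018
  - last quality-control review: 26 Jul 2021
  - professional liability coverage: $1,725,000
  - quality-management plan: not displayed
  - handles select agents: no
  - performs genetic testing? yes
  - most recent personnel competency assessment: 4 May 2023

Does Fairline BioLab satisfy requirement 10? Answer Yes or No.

10. CLIA inspection 131 days ago vs limit 90 → not met

No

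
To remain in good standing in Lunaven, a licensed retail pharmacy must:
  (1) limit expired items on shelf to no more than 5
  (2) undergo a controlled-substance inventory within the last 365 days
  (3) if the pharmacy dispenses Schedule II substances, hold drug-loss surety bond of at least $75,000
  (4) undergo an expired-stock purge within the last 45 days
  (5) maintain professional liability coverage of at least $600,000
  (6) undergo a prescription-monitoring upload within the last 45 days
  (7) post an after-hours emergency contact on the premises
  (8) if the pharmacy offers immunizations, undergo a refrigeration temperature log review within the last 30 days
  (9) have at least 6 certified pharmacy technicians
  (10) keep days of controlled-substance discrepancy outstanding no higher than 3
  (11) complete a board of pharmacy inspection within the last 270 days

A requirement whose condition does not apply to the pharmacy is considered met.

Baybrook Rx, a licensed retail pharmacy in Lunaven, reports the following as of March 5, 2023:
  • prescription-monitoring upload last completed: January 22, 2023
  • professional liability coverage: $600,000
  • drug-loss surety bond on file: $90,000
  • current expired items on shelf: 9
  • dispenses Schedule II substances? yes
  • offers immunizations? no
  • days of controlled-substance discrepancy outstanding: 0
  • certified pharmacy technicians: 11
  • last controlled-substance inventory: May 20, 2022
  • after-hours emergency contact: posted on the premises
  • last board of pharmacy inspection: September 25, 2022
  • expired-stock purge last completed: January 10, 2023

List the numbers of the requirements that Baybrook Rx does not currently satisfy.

1, 4

1. expired items on shelf 9 > 5 → not met
2. controlled-substance inventory 289 days ago vs limit 365 → met
3. condition 'dispenses Schedule II substances' holds; drug-loss surety bond $90,000 ≥ $75,000 → met
4. expired-stock purge 54 days ago vs limit 45 → not met
5. professional liability coverage $600,000 ≥ $600,000 → met
6. prescription-monitoring upload 42 days ago vs limit 45 → met
7. after-hours emergency contact present → met
8. condition 'offers immunizations' does not hold → requirement n/a → met
9. certified pharmacy technicians 11 ≥ 6 → met
10. days of controlled-substance discrepancy outstanding 0 ≤ 3 → met
11. board of pharmacy inspection 161 days ago vs limit 270 → met
Not met: 1, 4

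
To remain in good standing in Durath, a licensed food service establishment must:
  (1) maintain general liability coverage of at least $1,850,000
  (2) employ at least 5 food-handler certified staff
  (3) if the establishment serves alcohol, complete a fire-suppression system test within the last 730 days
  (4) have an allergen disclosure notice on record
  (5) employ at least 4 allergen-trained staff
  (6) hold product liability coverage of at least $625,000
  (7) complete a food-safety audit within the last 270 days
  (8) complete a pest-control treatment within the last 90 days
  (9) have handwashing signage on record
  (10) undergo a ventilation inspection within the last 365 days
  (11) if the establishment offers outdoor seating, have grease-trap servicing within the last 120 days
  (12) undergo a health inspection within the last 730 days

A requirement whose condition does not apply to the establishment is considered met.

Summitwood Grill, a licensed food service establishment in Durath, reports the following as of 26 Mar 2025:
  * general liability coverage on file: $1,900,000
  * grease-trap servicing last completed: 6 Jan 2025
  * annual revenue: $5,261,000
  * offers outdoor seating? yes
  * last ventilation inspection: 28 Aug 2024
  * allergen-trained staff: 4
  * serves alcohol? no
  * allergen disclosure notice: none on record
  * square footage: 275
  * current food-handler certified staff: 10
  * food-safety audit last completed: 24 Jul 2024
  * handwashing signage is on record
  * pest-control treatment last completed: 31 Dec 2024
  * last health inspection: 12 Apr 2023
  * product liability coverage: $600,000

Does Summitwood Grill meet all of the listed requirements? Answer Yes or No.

No

1. general liability coverage $1,900,000 ≥ $1,850,000 → met
2. food-handler certified staff 10 ≥ 5 → met
3. condition 'serves alcohol' does not hold → requirement n/a → met
4. allergen disclosure notice absent → not met
5. allergen-trained staff 4 ≥ 4 → met
6. product liability coverage $600,000 < $625,000 → not met
7. food-safety audit 245 days ago vs limit 270 → met
8. pest-control treatment 85 days ago vs limit 90 → met
9. handwashing signage present → met
10. ventilation inspection 210 days ago vs limit 365 → met
11. condition 'offers outdoor seating' holds; grease-trap servicing 79 days ago vs limit 120 → met
12. health inspection 714 days ago vs limit 730 → met
Not met: 4, 6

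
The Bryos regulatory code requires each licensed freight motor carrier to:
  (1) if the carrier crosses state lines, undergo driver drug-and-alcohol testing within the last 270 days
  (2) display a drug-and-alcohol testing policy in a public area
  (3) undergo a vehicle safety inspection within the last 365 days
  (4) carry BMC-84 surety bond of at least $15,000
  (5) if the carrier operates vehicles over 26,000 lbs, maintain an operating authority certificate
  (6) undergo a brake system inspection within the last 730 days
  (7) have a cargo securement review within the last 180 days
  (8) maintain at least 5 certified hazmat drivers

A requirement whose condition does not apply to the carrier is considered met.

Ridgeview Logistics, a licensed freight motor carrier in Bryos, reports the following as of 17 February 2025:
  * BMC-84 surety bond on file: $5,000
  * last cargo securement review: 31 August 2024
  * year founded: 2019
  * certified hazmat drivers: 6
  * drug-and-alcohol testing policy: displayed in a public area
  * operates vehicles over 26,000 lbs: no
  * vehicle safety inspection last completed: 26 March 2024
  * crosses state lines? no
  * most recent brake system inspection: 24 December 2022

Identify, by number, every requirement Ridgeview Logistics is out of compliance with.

1. condition 'crosses state lines' does not hold → requirement n/a → met
2. drug-and-alcohol testing policy present → met
3. vehicle safety inspection 328 days ago vs limit 365 → met
4. BMC-84 surety bond $5,000 < $15,000 → not met
5. condition 'operates vehicles over 26,000 lbs' does not hold → requirement n/a → met
6. brake system inspection 786 days ago vs limit 730 → not met
7. cargo securement review 170 days ago vs limit 180 → met
8. certified hazmat drivers 6 ≥ 5 → met
Not met: 4, 6

4, 6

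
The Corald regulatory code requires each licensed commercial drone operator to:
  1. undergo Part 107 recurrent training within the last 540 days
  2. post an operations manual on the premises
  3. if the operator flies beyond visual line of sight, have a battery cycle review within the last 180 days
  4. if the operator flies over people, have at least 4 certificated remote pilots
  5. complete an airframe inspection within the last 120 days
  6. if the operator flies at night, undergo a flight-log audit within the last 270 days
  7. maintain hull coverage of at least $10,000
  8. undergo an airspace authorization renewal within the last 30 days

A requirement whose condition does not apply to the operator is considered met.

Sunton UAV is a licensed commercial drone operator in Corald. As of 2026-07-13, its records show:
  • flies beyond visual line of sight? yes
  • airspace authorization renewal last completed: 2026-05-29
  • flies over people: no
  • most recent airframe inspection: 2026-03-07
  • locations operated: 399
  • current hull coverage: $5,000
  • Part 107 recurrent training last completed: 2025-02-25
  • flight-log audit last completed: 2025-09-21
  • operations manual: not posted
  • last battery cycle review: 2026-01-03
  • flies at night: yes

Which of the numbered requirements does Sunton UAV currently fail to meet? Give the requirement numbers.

2, 3, 5, 6, 7, 8

1. Part 107 recurrent training 503 days ago vs limit 540 → met
2. operations manual absent → not met
3. condition 'flies beyond visual line of sight' holds; battery cycle review 191 days ago vs limit 180 → not met
4. condition 'flies over people' does not hold → requirement n/a → met
5. airframe inspection 128 days ago vs limit 120 → not met
6. condition 'flies at night' holds; flight-log audit 295 days ago vs limit 270 → not met
7. hull coverage $5,000 < $10,000 → not met
8. airspace authorization renewal 45 days ago vs limit 30 → not met
Not met: 2, 3, 5, 6, 7, 8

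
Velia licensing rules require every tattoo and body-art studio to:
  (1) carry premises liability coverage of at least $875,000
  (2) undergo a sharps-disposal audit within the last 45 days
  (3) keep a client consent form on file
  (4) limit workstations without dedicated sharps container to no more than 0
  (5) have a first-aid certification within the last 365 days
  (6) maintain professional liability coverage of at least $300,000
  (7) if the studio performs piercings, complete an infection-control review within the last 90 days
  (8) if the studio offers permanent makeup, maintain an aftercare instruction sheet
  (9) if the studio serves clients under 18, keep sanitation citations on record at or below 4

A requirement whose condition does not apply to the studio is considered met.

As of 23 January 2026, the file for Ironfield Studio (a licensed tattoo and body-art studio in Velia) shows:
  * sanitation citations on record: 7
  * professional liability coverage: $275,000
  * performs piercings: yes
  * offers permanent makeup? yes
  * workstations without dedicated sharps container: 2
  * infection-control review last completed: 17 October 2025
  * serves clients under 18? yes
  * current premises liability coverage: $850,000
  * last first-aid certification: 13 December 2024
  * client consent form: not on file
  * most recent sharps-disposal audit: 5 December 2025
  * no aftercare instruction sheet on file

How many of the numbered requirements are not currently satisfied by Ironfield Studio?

1. premises liability coverage $850,000 < $875,000 → not met
2. sharps-disposal audit 49 days ago vs limit 45 → not met
3. client consent form absent → not met
4. workstations without dedicated sharps container 2 > 0 → not met
5. first-aid certification 406 days ago vs limit 365 → not met
6. professional liability coverage $275,000 < $300,000 → not met
7. condition 'performs piercings' holds; infection-control review 98 days ago vs limit 90 → not met
8. condition 'offers permanent makeup' holds; aftercare instruction sheet absent → not met
9. condition 'serves clients under 18' holds; sanitation citations on record 7 > 4 → not met
Not met: 9 of 9

9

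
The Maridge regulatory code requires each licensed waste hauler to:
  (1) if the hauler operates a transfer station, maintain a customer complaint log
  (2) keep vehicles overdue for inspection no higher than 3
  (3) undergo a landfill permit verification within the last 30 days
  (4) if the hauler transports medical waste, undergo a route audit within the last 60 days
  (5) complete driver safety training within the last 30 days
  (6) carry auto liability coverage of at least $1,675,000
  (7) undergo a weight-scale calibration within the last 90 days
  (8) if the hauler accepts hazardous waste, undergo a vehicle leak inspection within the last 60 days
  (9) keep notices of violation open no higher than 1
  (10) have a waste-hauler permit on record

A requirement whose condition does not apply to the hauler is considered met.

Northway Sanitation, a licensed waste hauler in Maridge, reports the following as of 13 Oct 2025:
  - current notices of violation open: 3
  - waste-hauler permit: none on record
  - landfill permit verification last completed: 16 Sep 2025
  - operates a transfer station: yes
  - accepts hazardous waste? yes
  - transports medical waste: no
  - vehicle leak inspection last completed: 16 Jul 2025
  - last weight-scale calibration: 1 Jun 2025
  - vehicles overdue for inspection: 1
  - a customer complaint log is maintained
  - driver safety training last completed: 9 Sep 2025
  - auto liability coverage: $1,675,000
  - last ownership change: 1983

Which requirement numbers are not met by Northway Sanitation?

1. condition 'operates a transfer station' holds; customer complaint log present → met
2. vehicles overdue for inspection 1 ≤ 3 → met
3. landfill permit verification 27 days ago vs limit 30 → met
4. condition 'transports medical waste' does not hold → requirement n/a → met
5. driver safety training 34 days ago vs limit 30 → not met
6. auto liability coverage $1,675,000 ≥ $1,675,000 → met
7. weight-scale calibration 134 days ago vs limit 90 → not met
8. condition 'accepts hazardous waste' holds; vehicle leak inspection 89 days ago vs limit 60 → not met
9. notices of violation open 3 > 1 → not met
10. waste-hauler permit absent → not met
Not met: 5, 7, 8, 9, 10

5, 7, 8, 9, 10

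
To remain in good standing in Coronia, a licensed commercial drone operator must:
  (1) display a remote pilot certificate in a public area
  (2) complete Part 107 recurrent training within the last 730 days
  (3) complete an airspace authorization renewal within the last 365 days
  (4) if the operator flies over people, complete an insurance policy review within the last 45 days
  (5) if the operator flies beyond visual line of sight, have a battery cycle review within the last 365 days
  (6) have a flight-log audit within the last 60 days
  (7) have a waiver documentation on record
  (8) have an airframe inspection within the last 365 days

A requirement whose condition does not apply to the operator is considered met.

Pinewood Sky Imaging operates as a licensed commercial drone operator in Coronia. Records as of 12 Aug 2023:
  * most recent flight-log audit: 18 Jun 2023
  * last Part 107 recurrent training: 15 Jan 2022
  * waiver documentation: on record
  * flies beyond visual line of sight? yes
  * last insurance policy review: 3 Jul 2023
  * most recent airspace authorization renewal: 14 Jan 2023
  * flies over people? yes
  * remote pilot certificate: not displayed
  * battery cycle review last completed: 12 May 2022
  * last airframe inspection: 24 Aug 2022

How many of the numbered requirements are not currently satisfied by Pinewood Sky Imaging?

2

1. remote pilot certificate absent → not met
2. Part 107 recurrent training 574 days ago vs limit 730 → met
3. airspace authorization renewal 210 days ago vs limit 365 → met
4. condition 'flies over people' holds; insurance policy review 40 days ago vs limit 45 → met
5. condition 'flies beyond visual line of sight' holds; battery cycle review 457 days ago vs limit 365 → not met
6. flight-log audit 55 days ago vs limit 60 → met
7. waiver documentation present → met
8. airframe inspection 353 days ago vs limit 365 → met
Not met: 2 of 8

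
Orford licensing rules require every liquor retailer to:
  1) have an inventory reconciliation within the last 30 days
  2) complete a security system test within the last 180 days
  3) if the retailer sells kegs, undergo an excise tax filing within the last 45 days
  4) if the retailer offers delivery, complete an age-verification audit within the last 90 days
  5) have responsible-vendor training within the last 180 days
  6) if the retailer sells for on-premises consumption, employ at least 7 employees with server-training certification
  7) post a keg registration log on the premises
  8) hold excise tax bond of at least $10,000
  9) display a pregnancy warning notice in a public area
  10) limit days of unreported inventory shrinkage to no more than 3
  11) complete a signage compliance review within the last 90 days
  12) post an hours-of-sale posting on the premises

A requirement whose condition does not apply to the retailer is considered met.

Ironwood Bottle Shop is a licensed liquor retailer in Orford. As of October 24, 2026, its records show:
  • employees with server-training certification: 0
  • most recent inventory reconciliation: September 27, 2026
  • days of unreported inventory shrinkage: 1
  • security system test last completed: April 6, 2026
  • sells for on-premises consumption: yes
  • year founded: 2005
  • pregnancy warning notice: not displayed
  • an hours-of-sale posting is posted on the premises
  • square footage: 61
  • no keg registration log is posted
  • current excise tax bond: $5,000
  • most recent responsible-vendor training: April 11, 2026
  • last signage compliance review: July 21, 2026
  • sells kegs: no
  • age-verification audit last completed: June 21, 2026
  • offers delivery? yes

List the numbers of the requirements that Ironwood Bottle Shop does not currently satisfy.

1. inventory reconciliation 27 days ago vs limit 30 → met
2. security system test 201 days ago vs limit 180 → not met
3. condition 'sells kegs' does not hold → requirement n/a → met
4. condition 'offers delivery' holds; age-verification audit 125 days ago vs limit 90 → not met
5. responsible-vendor training 196 days ago vs limit 180 → not met
6. condition 'sells for on-premises consumption' holds; employees with server-training certification 0 < 7 → not met
7. keg registration log absent → not met
8. excise tax bond $5,000 < $10,000 → not met
9. pregnancy warning notice absent → not met
10. days of unreported inventory shrinkage 1 ≤ 3 → met
11. signage compliance review 95 days ago vs limit 90 → not met
12. hours-of-sale posting present → met
Not met: 2, 4, 5, 6, 7, 8, 9, 11

2, 4, 5, 6, 7, 8, 9, 11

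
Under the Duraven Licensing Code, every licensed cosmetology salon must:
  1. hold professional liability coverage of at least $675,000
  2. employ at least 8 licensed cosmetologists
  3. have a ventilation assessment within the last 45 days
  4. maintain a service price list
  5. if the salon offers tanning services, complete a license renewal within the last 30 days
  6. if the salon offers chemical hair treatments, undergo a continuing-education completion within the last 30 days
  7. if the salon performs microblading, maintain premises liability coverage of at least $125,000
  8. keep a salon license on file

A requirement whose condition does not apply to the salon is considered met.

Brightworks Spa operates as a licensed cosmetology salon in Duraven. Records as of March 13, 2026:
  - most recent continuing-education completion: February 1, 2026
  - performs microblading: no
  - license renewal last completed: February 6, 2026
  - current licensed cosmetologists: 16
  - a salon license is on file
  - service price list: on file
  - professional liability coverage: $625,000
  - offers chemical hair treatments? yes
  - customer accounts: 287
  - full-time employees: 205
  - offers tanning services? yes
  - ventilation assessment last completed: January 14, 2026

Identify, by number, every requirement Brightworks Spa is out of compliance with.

1. professional liability coverage $625,000 < $675,000 → not met
2. licensed cosmetologists 16 ≥ 8 → met
3. ventilation assessment 58 days ago vs limit 45 → not met
4. service price list present → met
5. condition 'offers tanning services' holds; license renewal 35 days ago vs limit 30 → not met
6. condition 'offers chemical hair treatments' holds; continuing-education completion 40 days ago vs limit 30 → not met
7. condition 'performs microblading' does not hold → requirement n/a → met
8. salon license present → met
Not met: 1, 3, 5, 6

1, 3, 5, 6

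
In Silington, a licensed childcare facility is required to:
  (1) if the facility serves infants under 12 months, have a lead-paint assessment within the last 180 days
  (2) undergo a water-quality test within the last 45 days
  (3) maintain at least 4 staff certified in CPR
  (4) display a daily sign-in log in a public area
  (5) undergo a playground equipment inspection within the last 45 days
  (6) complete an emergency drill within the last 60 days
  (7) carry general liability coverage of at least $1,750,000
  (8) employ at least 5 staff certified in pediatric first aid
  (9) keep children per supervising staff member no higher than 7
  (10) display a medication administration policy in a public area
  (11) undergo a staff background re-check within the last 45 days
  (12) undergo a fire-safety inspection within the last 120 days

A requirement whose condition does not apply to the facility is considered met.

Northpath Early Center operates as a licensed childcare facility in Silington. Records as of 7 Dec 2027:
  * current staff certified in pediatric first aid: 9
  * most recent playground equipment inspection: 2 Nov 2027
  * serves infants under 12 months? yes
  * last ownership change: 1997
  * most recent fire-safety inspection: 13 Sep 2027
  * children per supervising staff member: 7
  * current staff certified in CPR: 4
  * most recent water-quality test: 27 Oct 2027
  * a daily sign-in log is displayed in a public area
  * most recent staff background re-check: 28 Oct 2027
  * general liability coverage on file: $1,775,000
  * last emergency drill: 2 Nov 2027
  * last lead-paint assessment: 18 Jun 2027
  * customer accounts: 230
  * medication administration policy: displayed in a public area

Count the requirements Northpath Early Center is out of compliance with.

0

1. condition 'serves infants under 12 months' holds; lead-paint assessment 172 days ago vs limit 180 → met
2. water-quality test 41 days ago vs limit 45 → met
3. staff certified in CPR 4 ≥ 4 → met
4. daily sign-in log present → met
5. playground equipment inspection 35 days ago vs limit 45 → met
6. emergency drill 35 days ago vs limit 60 → met
7. general liability coverage $1,775,000 ≥ $1,750,000 → met
8. staff certified in pediatric first aid 9 ≥ 5 → met
9. children per supervising staff member 7 ≤ 7 → met
10. medication administration policy present → met
11. staff background re-check 40 days ago vs limit 45 → met
12. fire-safety inspection 85 days ago vs limit 120 → met
Not met: 0 of 12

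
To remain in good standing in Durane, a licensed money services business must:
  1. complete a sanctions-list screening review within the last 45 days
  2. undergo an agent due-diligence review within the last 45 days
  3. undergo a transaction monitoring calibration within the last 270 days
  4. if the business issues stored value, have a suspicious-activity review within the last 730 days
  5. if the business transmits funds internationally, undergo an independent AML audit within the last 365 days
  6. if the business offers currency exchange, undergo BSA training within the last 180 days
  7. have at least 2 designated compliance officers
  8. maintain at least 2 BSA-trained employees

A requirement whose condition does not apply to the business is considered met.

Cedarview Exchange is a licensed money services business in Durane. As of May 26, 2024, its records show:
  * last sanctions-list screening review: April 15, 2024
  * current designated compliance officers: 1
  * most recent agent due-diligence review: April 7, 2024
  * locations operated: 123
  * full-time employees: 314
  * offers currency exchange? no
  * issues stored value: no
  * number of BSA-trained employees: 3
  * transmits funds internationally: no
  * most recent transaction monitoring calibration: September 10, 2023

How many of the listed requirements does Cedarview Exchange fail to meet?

2

1. sanctions-list screening review 41 days ago vs limit 45 → met
2. agent due-diligence review 49 days ago vs limit 45 → not met
3. transaction monitoring calibration 259 days ago vs limit 270 → met
4. condition 'issues stored value' does not hold → requirement n/a → met
5. condition 'transmits funds internationally' does not hold → requirement n/a → met
6. condition 'offers currency exchange' does not hold → requirement n/a → met
7. designated compliance officers 1 < 2 → not met
8. BSA-trained employees 3 ≥ 2 → met
Not met: 2 of 8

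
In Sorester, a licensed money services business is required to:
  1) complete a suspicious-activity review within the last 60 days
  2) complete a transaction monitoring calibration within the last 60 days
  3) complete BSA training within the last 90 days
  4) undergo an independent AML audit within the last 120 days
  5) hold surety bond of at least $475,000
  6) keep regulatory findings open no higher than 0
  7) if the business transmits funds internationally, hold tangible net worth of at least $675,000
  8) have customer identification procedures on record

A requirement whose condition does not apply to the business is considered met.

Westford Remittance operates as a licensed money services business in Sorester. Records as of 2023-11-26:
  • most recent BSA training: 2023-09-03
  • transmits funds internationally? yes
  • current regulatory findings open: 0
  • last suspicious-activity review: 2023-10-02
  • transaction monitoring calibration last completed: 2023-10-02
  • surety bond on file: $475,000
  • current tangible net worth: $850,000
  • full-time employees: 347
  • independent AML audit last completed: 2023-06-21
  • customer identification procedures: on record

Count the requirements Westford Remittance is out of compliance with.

1

1. suspicious-activity review 55 days ago vs limit 60 → met
2. transaction monitoring calibration 55 days ago vs limit 60 → met
3. BSA training 84 days ago vs limit 90 → met
4. independent AML audit 158 days ago vs limit 120 → not met
5. surety bond $475,000 ≥ $475,000 → met
6. regulatory findings open 0 ≤ 0 → met
7. condition 'transmits funds internationally' holds; tangible net worth $850,000 ≥ $675,000 → met
8. customer identification procedures present → met
Not met: 1 of 8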